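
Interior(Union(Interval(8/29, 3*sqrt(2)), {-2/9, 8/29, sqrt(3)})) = Interval.open(8/29, 3*sqrt(2))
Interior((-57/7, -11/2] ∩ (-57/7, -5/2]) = (-57/7, -11/2)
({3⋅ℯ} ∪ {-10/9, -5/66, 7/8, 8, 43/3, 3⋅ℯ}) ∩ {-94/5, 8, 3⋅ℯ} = {8, 3⋅ℯ}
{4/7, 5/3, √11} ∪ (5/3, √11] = {4/7} ∪ [5/3, √11]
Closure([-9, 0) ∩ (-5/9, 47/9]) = [-5/9, 0]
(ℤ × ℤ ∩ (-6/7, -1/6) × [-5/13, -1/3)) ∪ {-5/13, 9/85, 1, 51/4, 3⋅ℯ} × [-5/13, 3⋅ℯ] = {-5/13, 9/85, 1, 51/4, 3⋅ℯ} × [-5/13, 3⋅ℯ]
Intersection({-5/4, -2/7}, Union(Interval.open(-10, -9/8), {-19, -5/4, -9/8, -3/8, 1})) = {-5/4}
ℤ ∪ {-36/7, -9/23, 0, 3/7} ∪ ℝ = ℝ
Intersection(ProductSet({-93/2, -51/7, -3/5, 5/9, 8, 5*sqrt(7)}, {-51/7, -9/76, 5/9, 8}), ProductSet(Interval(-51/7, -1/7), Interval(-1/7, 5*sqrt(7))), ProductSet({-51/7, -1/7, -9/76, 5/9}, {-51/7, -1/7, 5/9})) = ProductSet({-51/7}, {5/9})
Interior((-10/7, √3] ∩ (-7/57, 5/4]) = (-7/57, 5/4)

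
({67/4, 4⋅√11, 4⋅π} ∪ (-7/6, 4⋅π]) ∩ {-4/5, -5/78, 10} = {-4/5, -5/78, 10}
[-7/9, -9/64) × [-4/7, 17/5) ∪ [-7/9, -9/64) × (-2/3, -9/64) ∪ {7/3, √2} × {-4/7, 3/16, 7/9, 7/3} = ({7/3, √2} × {-4/7, 3/16, 7/9, 7/3}) ∪ ([-7/9, -9/64) × (-2/3, 17/5))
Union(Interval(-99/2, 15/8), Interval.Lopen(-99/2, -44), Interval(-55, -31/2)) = Interval(-55, 15/8)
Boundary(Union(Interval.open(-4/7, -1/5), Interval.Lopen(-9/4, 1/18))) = {-9/4, 1/18}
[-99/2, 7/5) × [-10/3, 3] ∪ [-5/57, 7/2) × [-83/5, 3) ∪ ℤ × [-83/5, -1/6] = (ℤ × [-83/5, -1/6]) ∪ ([-99/2, 7/5) × [-10/3, 3]) ∪ ([-5/57, 7/2) × [-83/5, 3))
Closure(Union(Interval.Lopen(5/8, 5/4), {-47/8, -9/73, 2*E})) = Union({-47/8, -9/73, 2*E}, Interval(5/8, 5/4))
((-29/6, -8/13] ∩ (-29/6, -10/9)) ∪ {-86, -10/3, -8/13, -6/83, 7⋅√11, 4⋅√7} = {-86, -8/13, -6/83, 7⋅√11, 4⋅√7} ∪ (-29/6, -10/9)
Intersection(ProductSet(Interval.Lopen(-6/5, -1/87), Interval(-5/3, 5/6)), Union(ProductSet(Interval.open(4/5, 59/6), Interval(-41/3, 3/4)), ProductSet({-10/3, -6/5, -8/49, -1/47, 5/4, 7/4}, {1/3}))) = ProductSet({-8/49, -1/47}, {1/3})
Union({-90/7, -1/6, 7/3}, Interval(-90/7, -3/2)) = Union({-1/6, 7/3}, Interval(-90/7, -3/2))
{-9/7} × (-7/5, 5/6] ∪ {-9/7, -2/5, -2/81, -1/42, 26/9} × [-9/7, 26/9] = ({-9/7} × (-7/5, 5/6]) ∪ ({-9/7, -2/5, -2/81, -1/42, 26/9} × [-9/7, 26/9])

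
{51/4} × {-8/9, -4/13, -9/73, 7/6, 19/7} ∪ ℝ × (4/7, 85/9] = (ℝ × (4/7, 85/9]) ∪ ({51/4} × {-8/9, -4/13, -9/73, 7/6, 19/7})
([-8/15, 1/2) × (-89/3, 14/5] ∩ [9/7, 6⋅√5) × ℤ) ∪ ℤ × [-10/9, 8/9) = ℤ × [-10/9, 8/9)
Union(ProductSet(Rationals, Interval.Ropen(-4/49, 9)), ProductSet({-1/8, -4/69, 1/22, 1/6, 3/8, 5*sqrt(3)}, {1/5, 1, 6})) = Union(ProductSet({-1/8, -4/69, 1/22, 1/6, 3/8, 5*sqrt(3)}, {1/5, 1, 6}), ProductSet(Rationals, Interval.Ropen(-4/49, 9)))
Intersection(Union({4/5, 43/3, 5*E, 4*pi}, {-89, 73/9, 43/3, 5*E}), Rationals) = {-89, 4/5, 73/9, 43/3}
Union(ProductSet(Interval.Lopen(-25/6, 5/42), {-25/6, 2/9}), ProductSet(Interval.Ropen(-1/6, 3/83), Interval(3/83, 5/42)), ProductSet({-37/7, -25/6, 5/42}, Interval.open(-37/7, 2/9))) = Union(ProductSet({-37/7, -25/6, 5/42}, Interval.open(-37/7, 2/9)), ProductSet(Interval.Lopen(-25/6, 5/42), {-25/6, 2/9}), ProductSet(Interval.Ropen(-1/6, 3/83), Interval(3/83, 5/42)))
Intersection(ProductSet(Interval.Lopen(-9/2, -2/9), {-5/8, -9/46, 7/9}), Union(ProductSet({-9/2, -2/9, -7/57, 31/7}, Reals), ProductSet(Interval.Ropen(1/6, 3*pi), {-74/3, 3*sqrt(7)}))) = ProductSet({-2/9}, {-5/8, -9/46, 7/9})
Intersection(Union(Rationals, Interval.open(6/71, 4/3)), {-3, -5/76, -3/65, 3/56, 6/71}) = {-3, -5/76, -3/65, 3/56, 6/71}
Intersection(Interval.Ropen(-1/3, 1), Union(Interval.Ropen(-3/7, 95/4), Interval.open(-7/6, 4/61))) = Interval.Ropen(-1/3, 1)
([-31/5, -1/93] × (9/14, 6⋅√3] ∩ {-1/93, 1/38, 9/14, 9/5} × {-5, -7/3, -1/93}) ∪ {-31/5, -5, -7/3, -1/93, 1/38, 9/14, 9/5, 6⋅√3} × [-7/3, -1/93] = {-31/5, -5, -7/3, -1/93, 1/38, 9/14, 9/5, 6⋅√3} × [-7/3, -1/93]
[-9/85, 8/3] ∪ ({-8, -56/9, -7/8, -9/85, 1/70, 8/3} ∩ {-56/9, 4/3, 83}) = {-56/9} ∪ [-9/85, 8/3]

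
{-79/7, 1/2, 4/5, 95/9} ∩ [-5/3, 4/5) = {1/2}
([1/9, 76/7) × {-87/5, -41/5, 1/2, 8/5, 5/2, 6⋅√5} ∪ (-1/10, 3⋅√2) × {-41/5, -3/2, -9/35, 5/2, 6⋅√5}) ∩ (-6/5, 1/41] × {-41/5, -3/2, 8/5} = (-1/10, 1/41] × {-41/5, -3/2}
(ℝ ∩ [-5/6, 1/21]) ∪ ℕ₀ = [-5/6, 1/21] ∪ ℕ₀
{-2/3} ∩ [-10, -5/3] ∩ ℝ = ∅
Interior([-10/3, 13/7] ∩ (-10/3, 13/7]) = (-10/3, 13/7)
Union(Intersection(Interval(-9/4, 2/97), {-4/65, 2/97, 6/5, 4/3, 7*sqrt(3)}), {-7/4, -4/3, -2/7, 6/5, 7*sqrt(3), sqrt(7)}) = {-7/4, -4/3, -2/7, -4/65, 2/97, 6/5, 7*sqrt(3), sqrt(7)}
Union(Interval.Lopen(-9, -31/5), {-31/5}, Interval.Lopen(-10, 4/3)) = Interval.Lopen(-10, 4/3)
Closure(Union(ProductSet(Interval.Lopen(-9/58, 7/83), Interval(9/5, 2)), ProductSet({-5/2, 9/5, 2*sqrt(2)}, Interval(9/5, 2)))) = ProductSet(Union({-5/2, 9/5, 2*sqrt(2)}, Interval(-9/58, 7/83)), Interval(9/5, 2))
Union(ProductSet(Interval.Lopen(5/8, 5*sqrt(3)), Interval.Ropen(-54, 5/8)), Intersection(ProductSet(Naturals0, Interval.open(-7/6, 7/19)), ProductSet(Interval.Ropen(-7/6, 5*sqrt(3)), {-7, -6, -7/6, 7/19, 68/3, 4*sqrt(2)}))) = ProductSet(Interval.Lopen(5/8, 5*sqrt(3)), Interval.Ropen(-54, 5/8))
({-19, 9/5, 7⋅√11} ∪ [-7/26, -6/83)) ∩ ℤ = {-19}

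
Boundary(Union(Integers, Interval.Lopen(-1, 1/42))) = Union(Complement(Integers, Interval.open(-1, 1/42)), {1/42})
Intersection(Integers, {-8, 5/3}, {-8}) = {-8}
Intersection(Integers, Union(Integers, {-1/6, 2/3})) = Integers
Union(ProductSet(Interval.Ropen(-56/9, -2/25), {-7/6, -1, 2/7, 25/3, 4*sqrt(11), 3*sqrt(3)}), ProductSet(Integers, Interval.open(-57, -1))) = Union(ProductSet(Integers, Interval.open(-57, -1)), ProductSet(Interval.Ropen(-56/9, -2/25), {-7/6, -1, 2/7, 25/3, 4*sqrt(11), 3*sqrt(3)}))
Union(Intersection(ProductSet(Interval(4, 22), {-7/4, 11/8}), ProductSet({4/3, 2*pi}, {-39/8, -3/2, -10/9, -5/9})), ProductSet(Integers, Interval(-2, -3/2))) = ProductSet(Integers, Interval(-2, -3/2))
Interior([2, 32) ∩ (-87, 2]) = ∅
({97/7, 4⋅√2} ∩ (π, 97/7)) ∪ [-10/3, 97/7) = [-10/3, 97/7)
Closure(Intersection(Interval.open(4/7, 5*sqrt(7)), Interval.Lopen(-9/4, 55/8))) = Interval(4/7, 55/8)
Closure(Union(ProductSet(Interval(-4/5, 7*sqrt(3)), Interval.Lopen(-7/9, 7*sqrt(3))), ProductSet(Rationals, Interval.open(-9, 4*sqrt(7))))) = Union(ProductSet(Interval(-4/5, 7*sqrt(3)), Interval(-7/9, 7*sqrt(3))), ProductSet(Rationals, Interval.open(-9, 4*sqrt(7))), ProductSet(Reals, Interval(-9, -7/9)), ProductSet(Union(Interval(-oo, -4/5), Interval(7*sqrt(3), oo)), Interval(-9, 4*sqrt(7))))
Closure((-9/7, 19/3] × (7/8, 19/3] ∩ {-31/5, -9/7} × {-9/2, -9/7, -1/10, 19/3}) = ∅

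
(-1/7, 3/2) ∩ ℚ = ℚ ∩ (-1/7, 3/2)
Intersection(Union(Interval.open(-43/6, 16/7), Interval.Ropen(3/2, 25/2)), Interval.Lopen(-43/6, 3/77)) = Interval.Lopen(-43/6, 3/77)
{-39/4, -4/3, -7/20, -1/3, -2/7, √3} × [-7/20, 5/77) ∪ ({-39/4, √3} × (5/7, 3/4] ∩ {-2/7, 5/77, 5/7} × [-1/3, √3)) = {-39/4, -4/3, -7/20, -1/3, -2/7, √3} × [-7/20, 5/77)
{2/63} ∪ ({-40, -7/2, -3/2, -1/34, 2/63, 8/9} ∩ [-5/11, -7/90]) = {2/63}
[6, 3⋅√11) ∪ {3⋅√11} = [6, 3⋅√11]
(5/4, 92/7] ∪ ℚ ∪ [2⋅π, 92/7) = ℚ ∪ [5/4, 92/7]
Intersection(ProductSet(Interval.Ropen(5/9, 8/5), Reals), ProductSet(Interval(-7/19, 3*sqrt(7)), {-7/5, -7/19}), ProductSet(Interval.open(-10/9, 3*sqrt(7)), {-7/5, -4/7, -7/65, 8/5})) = ProductSet(Interval.Ropen(5/9, 8/5), {-7/5})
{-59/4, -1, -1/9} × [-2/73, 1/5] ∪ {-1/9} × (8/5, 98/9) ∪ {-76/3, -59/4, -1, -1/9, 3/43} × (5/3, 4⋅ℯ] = ({-1/9} × (8/5, 98/9)) ∪ ({-59/4, -1, -1/9} × [-2/73, 1/5]) ∪ ({-76/3, -59/4, -1, -1/9, 3/43} × (5/3, 4⋅ℯ])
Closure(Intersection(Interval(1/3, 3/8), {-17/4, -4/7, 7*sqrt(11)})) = EmptySet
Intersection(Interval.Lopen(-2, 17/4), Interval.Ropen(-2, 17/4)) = Interval.open(-2, 17/4)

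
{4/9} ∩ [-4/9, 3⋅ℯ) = {4/9}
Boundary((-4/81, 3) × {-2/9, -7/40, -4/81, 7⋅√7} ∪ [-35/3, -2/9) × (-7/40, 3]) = ({-35/3, -2/9} × [-7/40, 3]) ∪ ([-35/3, -2/9] × {-7/40, 3}) ∪ ([-4/81, 3] × {-2/9, -7/40, -4/81, 7⋅√7})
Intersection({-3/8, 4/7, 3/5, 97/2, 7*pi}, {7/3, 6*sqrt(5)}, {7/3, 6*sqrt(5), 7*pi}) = EmptySet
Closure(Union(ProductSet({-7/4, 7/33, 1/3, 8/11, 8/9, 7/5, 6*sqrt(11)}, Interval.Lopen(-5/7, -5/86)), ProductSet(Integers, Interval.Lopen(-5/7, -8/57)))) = Union(ProductSet({-7/4, 7/33, 1/3, 8/11, 8/9, 7/5, 6*sqrt(11)}, Interval(-5/7, -5/86)), ProductSet(Integers, Interval(-5/7, -8/57)))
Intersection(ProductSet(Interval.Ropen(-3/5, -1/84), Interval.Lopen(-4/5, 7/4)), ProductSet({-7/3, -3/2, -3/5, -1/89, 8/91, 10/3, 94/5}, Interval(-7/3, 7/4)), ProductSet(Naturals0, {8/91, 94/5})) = EmptySet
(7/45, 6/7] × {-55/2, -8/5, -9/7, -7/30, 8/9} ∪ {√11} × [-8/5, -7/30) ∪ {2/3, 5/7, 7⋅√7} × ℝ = ({√11} × [-8/5, -7/30)) ∪ ({2/3, 5/7, 7⋅√7} × ℝ) ∪ ((7/45, 6/7] × {-55/2, -8/5, -9/7, -7/30, 8/9})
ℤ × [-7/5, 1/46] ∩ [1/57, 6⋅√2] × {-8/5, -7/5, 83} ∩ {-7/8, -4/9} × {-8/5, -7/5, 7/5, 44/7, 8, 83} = ∅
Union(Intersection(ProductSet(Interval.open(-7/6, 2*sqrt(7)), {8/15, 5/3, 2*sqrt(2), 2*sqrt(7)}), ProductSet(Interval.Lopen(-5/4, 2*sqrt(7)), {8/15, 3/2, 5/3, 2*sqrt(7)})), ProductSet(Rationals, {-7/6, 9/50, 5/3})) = Union(ProductSet(Interval.open(-7/6, 2*sqrt(7)), {8/15, 5/3, 2*sqrt(7)}), ProductSet(Rationals, {-7/6, 9/50, 5/3}))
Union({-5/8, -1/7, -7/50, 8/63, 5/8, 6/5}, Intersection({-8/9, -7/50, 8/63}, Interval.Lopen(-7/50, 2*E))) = {-5/8, -1/7, -7/50, 8/63, 5/8, 6/5}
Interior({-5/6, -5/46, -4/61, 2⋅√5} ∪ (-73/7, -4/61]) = (-73/7, -4/61)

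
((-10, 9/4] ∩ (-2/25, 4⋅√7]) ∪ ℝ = (-∞, ∞)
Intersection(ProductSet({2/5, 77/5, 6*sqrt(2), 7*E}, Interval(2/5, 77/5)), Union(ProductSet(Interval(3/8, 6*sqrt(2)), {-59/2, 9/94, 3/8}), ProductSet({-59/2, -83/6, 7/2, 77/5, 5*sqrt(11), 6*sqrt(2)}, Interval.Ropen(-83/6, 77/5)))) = ProductSet({77/5, 6*sqrt(2)}, Interval.Ropen(2/5, 77/5))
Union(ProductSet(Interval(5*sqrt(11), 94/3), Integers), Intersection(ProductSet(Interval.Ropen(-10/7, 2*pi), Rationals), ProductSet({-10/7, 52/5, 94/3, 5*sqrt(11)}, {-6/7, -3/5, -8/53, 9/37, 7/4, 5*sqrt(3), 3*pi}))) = Union(ProductSet({-10/7}, {-6/7, -3/5, -8/53, 9/37, 7/4}), ProductSet(Interval(5*sqrt(11), 94/3), Integers))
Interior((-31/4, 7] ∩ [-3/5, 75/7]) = (-3/5, 7)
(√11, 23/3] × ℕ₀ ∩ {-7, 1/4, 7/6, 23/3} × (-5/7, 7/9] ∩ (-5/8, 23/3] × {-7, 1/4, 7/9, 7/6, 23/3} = ∅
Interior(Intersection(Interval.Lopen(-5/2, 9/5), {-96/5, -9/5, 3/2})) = EmptySet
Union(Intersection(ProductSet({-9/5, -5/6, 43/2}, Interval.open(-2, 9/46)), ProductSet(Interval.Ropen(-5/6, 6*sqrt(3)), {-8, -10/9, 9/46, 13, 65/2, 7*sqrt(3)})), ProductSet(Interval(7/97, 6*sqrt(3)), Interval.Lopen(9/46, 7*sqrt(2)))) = Union(ProductSet({-5/6}, {-10/9}), ProductSet(Interval(7/97, 6*sqrt(3)), Interval.Lopen(9/46, 7*sqrt(2))))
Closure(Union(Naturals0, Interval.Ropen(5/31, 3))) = Union(Complement(Naturals0, Interval.open(5/31, 3)), Interval(5/31, 3), Naturals0)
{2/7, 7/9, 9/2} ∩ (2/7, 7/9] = {7/9}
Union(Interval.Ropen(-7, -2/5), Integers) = Union(Integers, Interval.Ropen(-7, -2/5))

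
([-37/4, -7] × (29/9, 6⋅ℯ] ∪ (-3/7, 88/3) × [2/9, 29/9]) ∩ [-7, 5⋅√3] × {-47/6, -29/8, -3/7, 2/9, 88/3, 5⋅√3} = ({-7} × {5⋅√3}) ∪ ((-3/7, 5⋅√3] × {2/9})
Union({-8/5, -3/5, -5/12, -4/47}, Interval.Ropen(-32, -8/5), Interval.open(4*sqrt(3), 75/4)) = Union({-3/5, -5/12, -4/47}, Interval(-32, -8/5), Interval.open(4*sqrt(3), 75/4))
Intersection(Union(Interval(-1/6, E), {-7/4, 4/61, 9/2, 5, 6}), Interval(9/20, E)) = Interval(9/20, E)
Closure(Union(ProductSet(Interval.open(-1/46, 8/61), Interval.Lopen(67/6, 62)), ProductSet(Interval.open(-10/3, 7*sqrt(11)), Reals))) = ProductSet(Interval(-10/3, 7*sqrt(11)), Reals)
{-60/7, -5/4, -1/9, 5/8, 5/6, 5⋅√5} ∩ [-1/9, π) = {-1/9, 5/8, 5/6}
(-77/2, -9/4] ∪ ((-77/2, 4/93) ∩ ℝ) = (-77/2, 4/93)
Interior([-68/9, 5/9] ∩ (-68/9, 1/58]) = (-68/9, 1/58)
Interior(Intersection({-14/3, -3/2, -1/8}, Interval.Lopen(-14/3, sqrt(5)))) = EmptySet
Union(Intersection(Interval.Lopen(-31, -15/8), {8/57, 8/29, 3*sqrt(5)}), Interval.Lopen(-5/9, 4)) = Interval.Lopen(-5/9, 4)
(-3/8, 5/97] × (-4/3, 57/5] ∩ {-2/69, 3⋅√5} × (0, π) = {-2/69} × (0, π)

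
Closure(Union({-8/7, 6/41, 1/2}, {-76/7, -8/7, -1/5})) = {-76/7, -8/7, -1/5, 6/41, 1/2}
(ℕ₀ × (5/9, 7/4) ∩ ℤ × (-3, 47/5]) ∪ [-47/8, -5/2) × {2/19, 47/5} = (ℕ₀ × (5/9, 7/4)) ∪ ([-47/8, -5/2) × {2/19, 47/5})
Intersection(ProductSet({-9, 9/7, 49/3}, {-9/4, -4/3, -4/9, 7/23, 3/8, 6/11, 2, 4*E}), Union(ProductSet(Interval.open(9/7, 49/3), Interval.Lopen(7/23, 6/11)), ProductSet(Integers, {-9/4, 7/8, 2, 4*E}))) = ProductSet({-9}, {-9/4, 2, 4*E})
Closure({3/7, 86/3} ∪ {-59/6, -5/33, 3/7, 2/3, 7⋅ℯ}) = {-59/6, -5/33, 3/7, 2/3, 86/3, 7⋅ℯ}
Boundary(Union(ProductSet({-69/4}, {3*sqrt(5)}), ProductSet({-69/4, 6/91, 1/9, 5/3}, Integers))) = Union(ProductSet({-69/4}, {3*sqrt(5)}), ProductSet({-69/4, 6/91, 1/9, 5/3}, Integers))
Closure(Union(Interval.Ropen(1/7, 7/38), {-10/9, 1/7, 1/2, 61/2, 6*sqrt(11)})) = Union({-10/9, 1/2, 61/2, 6*sqrt(11)}, Interval(1/7, 7/38))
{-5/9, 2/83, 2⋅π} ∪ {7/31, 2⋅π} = {-5/9, 2/83, 7/31, 2⋅π}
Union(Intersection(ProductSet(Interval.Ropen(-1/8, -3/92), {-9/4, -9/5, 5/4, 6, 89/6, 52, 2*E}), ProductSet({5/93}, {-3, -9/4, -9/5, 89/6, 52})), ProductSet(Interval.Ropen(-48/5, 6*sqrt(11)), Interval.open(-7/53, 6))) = ProductSet(Interval.Ropen(-48/5, 6*sqrt(11)), Interval.open(-7/53, 6))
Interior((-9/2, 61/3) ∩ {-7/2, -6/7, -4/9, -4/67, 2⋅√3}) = ∅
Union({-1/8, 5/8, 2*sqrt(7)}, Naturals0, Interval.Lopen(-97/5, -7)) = Union({-1/8, 5/8, 2*sqrt(7)}, Interval.Lopen(-97/5, -7), Naturals0)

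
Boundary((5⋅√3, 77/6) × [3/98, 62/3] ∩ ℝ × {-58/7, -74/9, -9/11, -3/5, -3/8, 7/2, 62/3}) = [5⋅√3, 77/6] × {7/2, 62/3}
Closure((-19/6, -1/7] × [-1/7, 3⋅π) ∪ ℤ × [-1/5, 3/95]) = (ℤ × [-1/5, 3/95]) ∪ ({-19/6, -1/7} × [-1/7, 3⋅π]) ∪ ([-19/6, -1/7] × {-1/7, 3⋅π}) ∪ ((-19/6, -1/7] × [-1/7, 3⋅π))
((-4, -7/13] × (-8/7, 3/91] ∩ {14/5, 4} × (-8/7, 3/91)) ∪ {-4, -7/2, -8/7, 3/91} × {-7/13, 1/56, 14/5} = {-4, -7/2, -8/7, 3/91} × {-7/13, 1/56, 14/5}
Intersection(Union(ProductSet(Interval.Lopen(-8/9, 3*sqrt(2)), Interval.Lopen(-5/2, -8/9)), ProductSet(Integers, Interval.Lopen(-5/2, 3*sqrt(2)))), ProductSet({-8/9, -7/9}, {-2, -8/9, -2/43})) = ProductSet({-7/9}, {-2, -8/9})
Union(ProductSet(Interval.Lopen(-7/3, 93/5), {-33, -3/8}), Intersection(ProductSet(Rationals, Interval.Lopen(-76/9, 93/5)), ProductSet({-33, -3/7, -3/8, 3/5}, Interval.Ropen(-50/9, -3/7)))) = Union(ProductSet({-33, -3/7, -3/8, 3/5}, Interval.Ropen(-50/9, -3/7)), ProductSet(Interval.Lopen(-7/3, 93/5), {-33, -3/8}))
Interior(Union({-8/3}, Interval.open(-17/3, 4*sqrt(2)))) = Interval.open(-17/3, 4*sqrt(2))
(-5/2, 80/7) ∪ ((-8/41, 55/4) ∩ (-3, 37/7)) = (-5/2, 80/7)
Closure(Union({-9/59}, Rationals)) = Reals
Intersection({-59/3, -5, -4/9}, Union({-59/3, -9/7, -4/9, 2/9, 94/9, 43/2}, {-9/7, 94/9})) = {-59/3, -4/9}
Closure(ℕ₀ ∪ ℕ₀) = ℕ₀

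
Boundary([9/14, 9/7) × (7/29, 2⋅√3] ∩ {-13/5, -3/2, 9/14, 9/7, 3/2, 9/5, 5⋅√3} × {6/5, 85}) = {9/14} × {6/5}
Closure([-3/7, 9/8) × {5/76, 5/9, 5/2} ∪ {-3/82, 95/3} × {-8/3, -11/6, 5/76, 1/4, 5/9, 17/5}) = ([-3/7, 9/8] × {5/76, 5/9, 5/2}) ∪ ({-3/82, 95/3} × {-8/3, -11/6, 5/76, 1/4, 5/9, 17/5})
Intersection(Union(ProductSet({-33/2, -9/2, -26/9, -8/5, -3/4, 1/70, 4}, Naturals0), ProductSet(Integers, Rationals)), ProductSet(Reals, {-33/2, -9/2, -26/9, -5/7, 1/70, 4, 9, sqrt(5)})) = Union(ProductSet({-33/2, -9/2, -26/9, -8/5, -3/4, 1/70, 4}, {4, 9}), ProductSet(Integers, {-33/2, -9/2, -26/9, -5/7, 1/70, 4, 9}))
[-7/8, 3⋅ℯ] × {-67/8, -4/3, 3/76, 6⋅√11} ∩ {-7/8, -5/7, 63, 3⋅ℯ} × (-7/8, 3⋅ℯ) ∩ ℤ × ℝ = ∅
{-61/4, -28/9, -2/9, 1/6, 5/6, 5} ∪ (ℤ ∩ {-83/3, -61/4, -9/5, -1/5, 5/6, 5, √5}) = {-61/4, -28/9, -2/9, 1/6, 5/6, 5}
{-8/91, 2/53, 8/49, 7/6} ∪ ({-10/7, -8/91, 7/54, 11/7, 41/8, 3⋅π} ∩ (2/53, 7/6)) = {-8/91, 2/53, 7/54, 8/49, 7/6}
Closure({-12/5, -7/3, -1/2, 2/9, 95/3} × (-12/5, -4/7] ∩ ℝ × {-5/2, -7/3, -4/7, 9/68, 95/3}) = {-12/5, -7/3, -1/2, 2/9, 95/3} × {-7/3, -4/7}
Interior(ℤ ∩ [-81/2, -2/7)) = ∅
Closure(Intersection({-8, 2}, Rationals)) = {-8, 2}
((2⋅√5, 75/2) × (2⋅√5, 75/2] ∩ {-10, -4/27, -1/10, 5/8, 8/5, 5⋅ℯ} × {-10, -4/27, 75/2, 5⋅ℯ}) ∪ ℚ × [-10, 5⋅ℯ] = (ℚ × [-10, 5⋅ℯ]) ∪ ({5⋅ℯ} × {75/2, 5⋅ℯ})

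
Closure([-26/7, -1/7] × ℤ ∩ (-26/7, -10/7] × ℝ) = [-26/7, -10/7] × ℤ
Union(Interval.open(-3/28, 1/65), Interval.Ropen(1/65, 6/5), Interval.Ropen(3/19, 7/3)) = Interval.open(-3/28, 7/3)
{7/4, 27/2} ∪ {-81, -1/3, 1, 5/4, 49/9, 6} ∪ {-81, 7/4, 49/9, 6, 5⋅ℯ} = {-81, -1/3, 1, 5/4, 7/4, 49/9, 6, 27/2, 5⋅ℯ}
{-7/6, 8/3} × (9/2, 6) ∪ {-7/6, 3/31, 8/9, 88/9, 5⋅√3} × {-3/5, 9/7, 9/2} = ({-7/6, 8/3} × (9/2, 6)) ∪ ({-7/6, 3/31, 8/9, 88/9, 5⋅√3} × {-3/5, 9/7, 9/2})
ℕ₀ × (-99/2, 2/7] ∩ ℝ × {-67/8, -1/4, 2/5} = ℕ₀ × {-67/8, -1/4}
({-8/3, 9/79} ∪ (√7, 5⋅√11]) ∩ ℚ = {-8/3, 9/79} ∪ (ℚ ∩ (√7, 5⋅√11])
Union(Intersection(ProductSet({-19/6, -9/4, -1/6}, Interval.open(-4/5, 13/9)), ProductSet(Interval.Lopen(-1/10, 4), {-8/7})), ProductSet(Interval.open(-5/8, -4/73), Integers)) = ProductSet(Interval.open(-5/8, -4/73), Integers)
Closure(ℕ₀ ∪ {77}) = ℕ₀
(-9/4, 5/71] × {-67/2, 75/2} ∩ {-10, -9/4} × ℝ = ∅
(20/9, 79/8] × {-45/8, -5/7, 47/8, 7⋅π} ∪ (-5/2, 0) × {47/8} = ((-5/2, 0) × {47/8}) ∪ ((20/9, 79/8] × {-45/8, -5/7, 47/8, 7⋅π})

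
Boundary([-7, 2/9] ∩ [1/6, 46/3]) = {1/6, 2/9}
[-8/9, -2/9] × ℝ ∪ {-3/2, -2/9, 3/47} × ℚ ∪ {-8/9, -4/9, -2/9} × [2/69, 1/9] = ({-3/2, -2/9, 3/47} × ℚ) ∪ ([-8/9, -2/9] × ℝ)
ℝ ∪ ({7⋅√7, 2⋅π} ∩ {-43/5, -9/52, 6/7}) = ℝ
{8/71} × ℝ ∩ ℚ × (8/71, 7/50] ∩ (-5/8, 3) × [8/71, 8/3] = {8/71} × (8/71, 7/50]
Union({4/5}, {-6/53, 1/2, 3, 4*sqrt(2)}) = {-6/53, 1/2, 4/5, 3, 4*sqrt(2)}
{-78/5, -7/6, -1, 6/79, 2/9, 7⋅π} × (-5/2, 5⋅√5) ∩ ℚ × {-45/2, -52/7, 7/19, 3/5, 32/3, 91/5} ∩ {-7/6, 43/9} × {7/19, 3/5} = {-7/6} × {7/19, 3/5}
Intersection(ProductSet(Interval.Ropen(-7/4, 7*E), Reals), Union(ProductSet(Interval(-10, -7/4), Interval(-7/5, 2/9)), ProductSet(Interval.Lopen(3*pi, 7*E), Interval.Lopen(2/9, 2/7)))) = Union(ProductSet({-7/4}, Interval(-7/5, 2/9)), ProductSet(Interval.open(3*pi, 7*E), Interval.Lopen(2/9, 2/7)))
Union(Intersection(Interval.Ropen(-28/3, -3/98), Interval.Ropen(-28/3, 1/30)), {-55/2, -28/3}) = Union({-55/2}, Interval.Ropen(-28/3, -3/98))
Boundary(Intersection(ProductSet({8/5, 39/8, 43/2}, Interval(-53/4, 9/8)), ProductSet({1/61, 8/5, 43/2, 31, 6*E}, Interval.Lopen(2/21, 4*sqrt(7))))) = ProductSet({8/5, 43/2}, Interval(2/21, 9/8))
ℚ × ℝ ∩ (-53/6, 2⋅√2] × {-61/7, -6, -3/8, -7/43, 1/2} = (ℚ ∩ (-53/6, 2⋅√2]) × {-61/7, -6, -3/8, -7/43, 1/2}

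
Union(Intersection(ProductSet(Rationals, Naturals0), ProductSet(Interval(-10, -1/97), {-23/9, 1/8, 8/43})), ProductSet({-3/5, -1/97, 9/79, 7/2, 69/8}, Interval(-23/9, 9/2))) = ProductSet({-3/5, -1/97, 9/79, 7/2, 69/8}, Interval(-23/9, 9/2))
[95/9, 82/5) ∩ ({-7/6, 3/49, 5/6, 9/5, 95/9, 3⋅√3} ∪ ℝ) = [95/9, 82/5)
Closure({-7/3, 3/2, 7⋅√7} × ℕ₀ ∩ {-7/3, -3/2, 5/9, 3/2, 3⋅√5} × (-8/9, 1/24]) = {-7/3, 3/2} × {0}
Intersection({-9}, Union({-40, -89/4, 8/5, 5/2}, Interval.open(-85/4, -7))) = {-9}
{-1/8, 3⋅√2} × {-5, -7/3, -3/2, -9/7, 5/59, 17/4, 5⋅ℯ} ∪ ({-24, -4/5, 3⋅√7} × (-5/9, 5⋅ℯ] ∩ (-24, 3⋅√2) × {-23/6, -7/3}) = {-1/8, 3⋅√2} × {-5, -7/3, -3/2, -9/7, 5/59, 17/4, 5⋅ℯ}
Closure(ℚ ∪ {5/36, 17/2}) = ℝ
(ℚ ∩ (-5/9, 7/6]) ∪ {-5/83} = ℚ ∩ (-5/9, 7/6]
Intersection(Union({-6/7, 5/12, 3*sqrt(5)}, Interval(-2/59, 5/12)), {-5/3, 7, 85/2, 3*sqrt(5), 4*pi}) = {3*sqrt(5)}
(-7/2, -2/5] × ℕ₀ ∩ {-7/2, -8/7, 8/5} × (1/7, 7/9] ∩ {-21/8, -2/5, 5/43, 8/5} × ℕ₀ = ∅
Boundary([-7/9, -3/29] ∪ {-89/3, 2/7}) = {-89/3, -7/9, -3/29, 2/7}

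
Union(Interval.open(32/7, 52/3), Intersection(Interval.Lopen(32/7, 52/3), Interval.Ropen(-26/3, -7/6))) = Interval.open(32/7, 52/3)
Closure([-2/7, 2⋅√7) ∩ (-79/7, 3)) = [-2/7, 3]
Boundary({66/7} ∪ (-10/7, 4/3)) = {-10/7, 4/3, 66/7}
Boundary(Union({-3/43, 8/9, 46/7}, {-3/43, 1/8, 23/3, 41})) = {-3/43, 1/8, 8/9, 46/7, 23/3, 41}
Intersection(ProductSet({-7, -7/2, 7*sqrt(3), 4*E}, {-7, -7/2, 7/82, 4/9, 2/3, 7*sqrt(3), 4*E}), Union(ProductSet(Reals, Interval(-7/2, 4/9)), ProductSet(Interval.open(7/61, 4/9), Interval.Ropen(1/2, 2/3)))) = ProductSet({-7, -7/2, 7*sqrt(3), 4*E}, {-7/2, 7/82, 4/9})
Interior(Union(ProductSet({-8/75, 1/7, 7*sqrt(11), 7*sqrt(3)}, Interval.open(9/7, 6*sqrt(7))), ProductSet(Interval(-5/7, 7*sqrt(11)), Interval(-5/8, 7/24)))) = ProductSet(Interval.open(-5/7, 7*sqrt(11)), Interval.open(-5/8, 7/24))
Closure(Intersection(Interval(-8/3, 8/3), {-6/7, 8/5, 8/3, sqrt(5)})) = {-6/7, 8/5, 8/3, sqrt(5)}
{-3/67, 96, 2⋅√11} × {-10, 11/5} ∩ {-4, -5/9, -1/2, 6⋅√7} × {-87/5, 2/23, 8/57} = ∅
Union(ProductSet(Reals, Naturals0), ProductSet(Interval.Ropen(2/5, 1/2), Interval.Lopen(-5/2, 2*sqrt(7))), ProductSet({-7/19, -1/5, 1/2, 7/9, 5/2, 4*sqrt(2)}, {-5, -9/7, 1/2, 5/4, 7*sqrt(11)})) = Union(ProductSet({-7/19, -1/5, 1/2, 7/9, 5/2, 4*sqrt(2)}, {-5, -9/7, 1/2, 5/4, 7*sqrt(11)}), ProductSet(Interval.Ropen(2/5, 1/2), Interval.Lopen(-5/2, 2*sqrt(7))), ProductSet(Reals, Naturals0))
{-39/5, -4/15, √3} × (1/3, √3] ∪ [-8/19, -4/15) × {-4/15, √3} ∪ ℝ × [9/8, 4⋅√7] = ([-8/19, -4/15) × {-4/15, √3}) ∪ (ℝ × [9/8, 4⋅√7]) ∪ ({-39/5, -4/15, √3} × (1/3, √3])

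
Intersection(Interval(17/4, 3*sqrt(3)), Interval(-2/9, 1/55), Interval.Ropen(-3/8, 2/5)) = EmptySet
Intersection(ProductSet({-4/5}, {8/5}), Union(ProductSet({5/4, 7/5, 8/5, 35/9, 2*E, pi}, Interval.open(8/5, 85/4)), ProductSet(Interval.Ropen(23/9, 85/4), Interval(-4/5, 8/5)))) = EmptySet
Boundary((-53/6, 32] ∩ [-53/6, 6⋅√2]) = {-53/6, 6⋅√2}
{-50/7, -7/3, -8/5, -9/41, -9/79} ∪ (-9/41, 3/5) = {-50/7, -7/3, -8/5} ∪ [-9/41, 3/5)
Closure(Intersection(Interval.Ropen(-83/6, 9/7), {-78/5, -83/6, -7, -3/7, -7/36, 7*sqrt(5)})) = {-83/6, -7, -3/7, -7/36}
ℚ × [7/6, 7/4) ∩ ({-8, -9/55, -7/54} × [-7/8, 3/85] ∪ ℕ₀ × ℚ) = ℕ₀ × (ℚ ∩ [7/6, 7/4))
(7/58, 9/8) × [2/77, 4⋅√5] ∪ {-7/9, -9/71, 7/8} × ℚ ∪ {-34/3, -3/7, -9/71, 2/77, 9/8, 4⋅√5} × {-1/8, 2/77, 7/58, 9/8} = ({-7/9, -9/71, 7/8} × ℚ) ∪ ((7/58, 9/8) × [2/77, 4⋅√5]) ∪ ({-34/3, -3/7, -9/71, 2/77, 9/8, 4⋅√5} × {-1/8, 2/77, 7/58, 9/8})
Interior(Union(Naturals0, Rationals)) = EmptySet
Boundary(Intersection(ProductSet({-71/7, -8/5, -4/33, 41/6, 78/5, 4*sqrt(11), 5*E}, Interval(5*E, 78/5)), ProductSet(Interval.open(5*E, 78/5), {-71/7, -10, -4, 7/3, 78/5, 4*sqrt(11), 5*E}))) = EmptySet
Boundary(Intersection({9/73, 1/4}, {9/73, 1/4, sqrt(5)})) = {9/73, 1/4}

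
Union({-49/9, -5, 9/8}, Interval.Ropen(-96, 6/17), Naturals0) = Union({9/8}, Interval.Ropen(-96, 6/17), Naturals0)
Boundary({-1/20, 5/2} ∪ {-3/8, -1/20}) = {-3/8, -1/20, 5/2}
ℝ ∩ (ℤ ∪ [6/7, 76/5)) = ℤ ∪ [6/7, 76/5)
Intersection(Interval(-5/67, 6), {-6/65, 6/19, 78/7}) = {6/19}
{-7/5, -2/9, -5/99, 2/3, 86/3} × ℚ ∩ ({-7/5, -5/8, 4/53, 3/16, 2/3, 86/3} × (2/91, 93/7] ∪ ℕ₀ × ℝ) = {-7/5, 2/3, 86/3} × (ℚ ∩ (2/91, 93/7])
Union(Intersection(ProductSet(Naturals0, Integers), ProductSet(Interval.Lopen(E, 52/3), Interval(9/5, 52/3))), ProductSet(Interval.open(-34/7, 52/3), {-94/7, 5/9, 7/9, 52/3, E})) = Union(ProductSet(Interval.open(-34/7, 52/3), {-94/7, 5/9, 7/9, 52/3, E}), ProductSet(Range(3, 18, 1), Range(2, 18, 1)))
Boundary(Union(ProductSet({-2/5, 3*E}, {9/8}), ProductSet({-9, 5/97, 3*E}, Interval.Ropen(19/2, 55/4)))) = Union(ProductSet({-2/5, 3*E}, {9/8}), ProductSet({-9, 5/97, 3*E}, Interval(19/2, 55/4)))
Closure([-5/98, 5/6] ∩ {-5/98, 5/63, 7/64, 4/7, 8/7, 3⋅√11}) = {-5/98, 5/63, 7/64, 4/7}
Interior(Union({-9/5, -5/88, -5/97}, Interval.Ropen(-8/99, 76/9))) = Interval.open(-8/99, 76/9)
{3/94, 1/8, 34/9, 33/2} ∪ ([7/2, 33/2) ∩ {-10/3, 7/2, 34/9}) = {3/94, 1/8, 7/2, 34/9, 33/2}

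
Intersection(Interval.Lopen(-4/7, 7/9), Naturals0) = Range(0, 1, 1)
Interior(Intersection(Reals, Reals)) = Reals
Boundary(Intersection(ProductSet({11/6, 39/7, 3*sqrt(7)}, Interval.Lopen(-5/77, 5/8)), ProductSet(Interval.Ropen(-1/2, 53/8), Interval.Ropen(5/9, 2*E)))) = ProductSet({11/6, 39/7}, Interval(5/9, 5/8))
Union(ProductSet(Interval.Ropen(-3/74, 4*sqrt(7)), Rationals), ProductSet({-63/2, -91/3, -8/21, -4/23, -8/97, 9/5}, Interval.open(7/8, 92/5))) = Union(ProductSet({-63/2, -91/3, -8/21, -4/23, -8/97, 9/5}, Interval.open(7/8, 92/5)), ProductSet(Interval.Ropen(-3/74, 4*sqrt(7)), Rationals))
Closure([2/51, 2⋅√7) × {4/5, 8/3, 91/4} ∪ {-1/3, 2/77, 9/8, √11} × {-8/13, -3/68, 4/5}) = ({-1/3, 2/77, 9/8, √11} × {-8/13, -3/68, 4/5}) ∪ ([2/51, 2⋅√7] × {4/5, 8/3, 91/4})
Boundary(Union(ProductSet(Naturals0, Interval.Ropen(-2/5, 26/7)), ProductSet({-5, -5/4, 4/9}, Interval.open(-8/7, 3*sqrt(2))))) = Union(ProductSet({-5, -5/4, 4/9}, Interval(-8/7, 3*sqrt(2))), ProductSet(Naturals0, Interval(-2/5, 26/7)))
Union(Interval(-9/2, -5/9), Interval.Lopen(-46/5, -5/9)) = Interval.Lopen(-46/5, -5/9)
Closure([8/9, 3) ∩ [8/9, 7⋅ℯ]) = [8/9, 3]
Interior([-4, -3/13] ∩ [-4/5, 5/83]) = (-4/5, -3/13)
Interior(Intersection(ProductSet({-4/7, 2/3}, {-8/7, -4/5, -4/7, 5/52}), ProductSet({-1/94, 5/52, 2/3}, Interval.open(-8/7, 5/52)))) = EmptySet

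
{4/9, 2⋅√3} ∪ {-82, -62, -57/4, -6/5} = {-82, -62, -57/4, -6/5, 4/9, 2⋅√3}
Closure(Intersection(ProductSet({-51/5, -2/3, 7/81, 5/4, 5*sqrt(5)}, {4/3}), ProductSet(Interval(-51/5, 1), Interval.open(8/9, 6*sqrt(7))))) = ProductSet({-51/5, -2/3, 7/81}, {4/3})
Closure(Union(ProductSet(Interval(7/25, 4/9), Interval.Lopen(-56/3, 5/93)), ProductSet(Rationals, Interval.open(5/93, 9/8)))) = Union(ProductSet(Interval(7/25, 4/9), Interval(-56/3, 5/93)), ProductSet(Reals, Interval(5/93, 9/8)))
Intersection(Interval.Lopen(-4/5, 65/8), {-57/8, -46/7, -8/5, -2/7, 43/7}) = {-2/7, 43/7}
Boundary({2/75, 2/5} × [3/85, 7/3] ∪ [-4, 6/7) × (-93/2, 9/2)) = ({-4, 6/7} × [-93/2, 9/2]) ∪ ([-4, 6/7] × {-93/2, 9/2})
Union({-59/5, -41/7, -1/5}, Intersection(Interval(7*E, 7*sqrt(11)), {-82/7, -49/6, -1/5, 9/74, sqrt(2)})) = {-59/5, -41/7, -1/5}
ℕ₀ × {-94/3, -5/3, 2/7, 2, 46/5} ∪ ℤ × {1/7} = (ℤ × {1/7}) ∪ (ℕ₀ × {-94/3, -5/3, 2/7, 2, 46/5})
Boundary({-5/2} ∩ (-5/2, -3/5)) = ∅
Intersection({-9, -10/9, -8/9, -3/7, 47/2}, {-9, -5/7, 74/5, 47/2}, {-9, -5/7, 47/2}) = {-9, 47/2}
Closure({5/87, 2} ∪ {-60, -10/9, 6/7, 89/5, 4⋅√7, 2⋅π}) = {-60, -10/9, 5/87, 6/7, 2, 89/5, 4⋅√7, 2⋅π}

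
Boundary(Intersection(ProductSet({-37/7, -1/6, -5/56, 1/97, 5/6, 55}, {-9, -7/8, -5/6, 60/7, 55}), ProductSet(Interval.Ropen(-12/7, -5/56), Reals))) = ProductSet({-1/6}, {-9, -7/8, -5/6, 60/7, 55})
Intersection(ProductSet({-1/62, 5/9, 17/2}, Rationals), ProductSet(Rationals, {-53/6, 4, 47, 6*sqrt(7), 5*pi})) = ProductSet({-1/62, 5/9, 17/2}, {-53/6, 4, 47})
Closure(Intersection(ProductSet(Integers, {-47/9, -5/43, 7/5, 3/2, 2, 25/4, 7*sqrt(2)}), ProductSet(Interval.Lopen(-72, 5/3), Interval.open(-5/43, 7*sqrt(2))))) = ProductSet(Range(-71, 2, 1), {7/5, 3/2, 2, 25/4})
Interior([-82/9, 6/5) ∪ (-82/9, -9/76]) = (-82/9, 6/5)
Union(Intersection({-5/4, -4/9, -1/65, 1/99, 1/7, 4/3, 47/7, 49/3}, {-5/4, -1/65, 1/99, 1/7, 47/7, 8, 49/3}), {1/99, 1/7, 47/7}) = {-5/4, -1/65, 1/99, 1/7, 47/7, 49/3}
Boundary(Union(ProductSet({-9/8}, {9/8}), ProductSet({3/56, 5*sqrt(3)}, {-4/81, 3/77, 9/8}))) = Union(ProductSet({-9/8}, {9/8}), ProductSet({3/56, 5*sqrt(3)}, {-4/81, 3/77, 9/8}))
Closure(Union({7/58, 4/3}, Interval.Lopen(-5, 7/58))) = Union({4/3}, Interval(-5, 7/58))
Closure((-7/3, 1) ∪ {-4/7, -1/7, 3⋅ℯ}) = [-7/3, 1] ∪ {3⋅ℯ}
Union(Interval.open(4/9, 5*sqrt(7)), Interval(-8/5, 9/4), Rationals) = Union(Interval.Ropen(-8/5, 5*sqrt(7)), Rationals)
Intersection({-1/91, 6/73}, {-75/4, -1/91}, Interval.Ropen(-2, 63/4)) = {-1/91}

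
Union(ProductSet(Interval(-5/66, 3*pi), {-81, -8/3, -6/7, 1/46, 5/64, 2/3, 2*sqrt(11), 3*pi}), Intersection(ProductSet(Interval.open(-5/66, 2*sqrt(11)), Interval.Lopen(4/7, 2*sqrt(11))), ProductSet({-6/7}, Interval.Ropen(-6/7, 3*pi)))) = ProductSet(Interval(-5/66, 3*pi), {-81, -8/3, -6/7, 1/46, 5/64, 2/3, 2*sqrt(11), 3*pi})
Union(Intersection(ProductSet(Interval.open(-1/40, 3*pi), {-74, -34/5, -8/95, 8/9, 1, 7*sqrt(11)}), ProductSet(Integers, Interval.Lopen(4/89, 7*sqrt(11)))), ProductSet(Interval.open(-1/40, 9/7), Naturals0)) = Union(ProductSet(Interval.open(-1/40, 9/7), Naturals0), ProductSet(Range(0, 10, 1), {8/9, 1, 7*sqrt(11)}))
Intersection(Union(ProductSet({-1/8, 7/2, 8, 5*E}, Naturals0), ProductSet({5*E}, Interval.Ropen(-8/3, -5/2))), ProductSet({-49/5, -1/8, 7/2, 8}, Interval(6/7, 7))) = ProductSet({-1/8, 7/2, 8}, Range(1, 8, 1))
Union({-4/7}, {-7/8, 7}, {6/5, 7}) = {-7/8, -4/7, 6/5, 7}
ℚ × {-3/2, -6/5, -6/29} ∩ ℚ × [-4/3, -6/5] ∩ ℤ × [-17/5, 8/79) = ℤ × {-6/5}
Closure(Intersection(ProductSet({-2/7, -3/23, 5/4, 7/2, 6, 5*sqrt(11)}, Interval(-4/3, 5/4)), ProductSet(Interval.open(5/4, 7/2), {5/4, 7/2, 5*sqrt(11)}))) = EmptySet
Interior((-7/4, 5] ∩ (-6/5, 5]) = (-6/5, 5)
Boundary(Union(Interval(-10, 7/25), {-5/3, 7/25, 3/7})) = {-10, 7/25, 3/7}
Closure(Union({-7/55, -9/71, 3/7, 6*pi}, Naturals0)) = Union({-7/55, -9/71, 3/7, 6*pi}, Naturals0)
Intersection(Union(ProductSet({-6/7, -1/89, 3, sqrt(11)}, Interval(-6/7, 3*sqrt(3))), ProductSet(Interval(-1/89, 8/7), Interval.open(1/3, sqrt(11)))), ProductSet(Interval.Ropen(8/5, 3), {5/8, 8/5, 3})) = EmptySet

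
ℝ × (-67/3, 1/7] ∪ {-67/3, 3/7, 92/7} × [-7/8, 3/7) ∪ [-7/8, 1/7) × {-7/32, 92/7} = (ℝ × (-67/3, 1/7]) ∪ ([-7/8, 1/7) × {-7/32, 92/7}) ∪ ({-67/3, 3/7, 92/7} × [-7/8, 3/7))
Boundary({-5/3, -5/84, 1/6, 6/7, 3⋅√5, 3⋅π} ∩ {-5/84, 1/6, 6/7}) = {-5/84, 1/6, 6/7}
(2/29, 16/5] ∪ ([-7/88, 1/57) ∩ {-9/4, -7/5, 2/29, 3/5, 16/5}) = (2/29, 16/5]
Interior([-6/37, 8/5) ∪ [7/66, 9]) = (-6/37, 9)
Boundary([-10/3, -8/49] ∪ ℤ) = {-10/3, -8/49} ∪ (ℤ \ (-10/3, -8/49))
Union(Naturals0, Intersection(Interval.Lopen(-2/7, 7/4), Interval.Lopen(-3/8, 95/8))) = Union(Interval.Lopen(-2/7, 7/4), Naturals0)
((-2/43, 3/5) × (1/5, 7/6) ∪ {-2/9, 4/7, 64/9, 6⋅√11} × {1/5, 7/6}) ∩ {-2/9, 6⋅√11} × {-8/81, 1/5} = {-2/9, 6⋅√11} × {1/5}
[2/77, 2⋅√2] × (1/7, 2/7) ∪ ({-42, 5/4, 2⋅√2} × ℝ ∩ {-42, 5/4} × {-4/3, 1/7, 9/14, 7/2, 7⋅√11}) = ({-42, 5/4} × {-4/3, 1/7, 9/14, 7/2, 7⋅√11}) ∪ ([2/77, 2⋅√2] × (1/7, 2/7))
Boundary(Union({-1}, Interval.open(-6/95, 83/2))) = {-1, -6/95, 83/2}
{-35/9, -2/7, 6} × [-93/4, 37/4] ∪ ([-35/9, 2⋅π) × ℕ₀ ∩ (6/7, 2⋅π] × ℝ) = ((6/7, 2⋅π) × ℕ₀) ∪ ({-35/9, -2/7, 6} × [-93/4, 37/4])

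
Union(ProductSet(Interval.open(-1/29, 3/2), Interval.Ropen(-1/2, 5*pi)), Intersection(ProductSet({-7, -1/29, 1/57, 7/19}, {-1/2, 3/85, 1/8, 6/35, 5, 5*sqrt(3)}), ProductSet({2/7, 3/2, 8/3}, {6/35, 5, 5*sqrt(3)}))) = ProductSet(Interval.open(-1/29, 3/2), Interval.Ropen(-1/2, 5*pi))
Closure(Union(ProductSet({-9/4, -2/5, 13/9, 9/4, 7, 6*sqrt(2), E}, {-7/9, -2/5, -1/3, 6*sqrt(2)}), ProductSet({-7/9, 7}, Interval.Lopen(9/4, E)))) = Union(ProductSet({-7/9, 7}, Interval(9/4, E)), ProductSet({-9/4, -2/5, 13/9, 9/4, 7, 6*sqrt(2), E}, {-7/9, -2/5, -1/3, 6*sqrt(2)}))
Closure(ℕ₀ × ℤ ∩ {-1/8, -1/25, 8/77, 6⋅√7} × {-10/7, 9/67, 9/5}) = ∅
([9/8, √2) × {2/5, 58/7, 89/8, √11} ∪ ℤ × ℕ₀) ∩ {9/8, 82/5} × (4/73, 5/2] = {9/8} × {2/5}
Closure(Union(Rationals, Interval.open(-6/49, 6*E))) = Union(Interval(-oo, oo), Rationals)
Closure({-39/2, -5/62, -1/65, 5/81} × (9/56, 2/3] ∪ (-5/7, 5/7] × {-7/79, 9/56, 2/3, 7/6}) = ({-39/2, -5/62, -1/65, 5/81} × [9/56, 2/3]) ∪ ([-5/7, 5/7] × {-7/79, 9/56, 2/3, 7/6})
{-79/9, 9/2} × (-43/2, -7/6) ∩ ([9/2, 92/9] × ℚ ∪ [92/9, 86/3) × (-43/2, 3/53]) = {9/2} × (ℚ ∩ (-43/2, -7/6))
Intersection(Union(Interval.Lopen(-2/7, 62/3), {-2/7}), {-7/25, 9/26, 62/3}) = {-7/25, 9/26, 62/3}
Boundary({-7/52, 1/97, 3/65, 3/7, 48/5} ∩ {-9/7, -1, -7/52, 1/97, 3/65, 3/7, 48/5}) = {-7/52, 1/97, 3/65, 3/7, 48/5}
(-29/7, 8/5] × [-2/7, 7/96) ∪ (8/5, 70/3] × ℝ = ((8/5, 70/3] × ℝ) ∪ ((-29/7, 8/5] × [-2/7, 7/96))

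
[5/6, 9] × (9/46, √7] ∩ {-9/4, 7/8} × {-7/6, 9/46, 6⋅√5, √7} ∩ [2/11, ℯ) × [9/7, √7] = {7/8} × {√7}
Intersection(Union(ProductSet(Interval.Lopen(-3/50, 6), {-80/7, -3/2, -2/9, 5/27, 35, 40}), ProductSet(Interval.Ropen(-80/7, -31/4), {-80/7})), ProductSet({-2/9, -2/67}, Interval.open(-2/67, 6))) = ProductSet({-2/67}, {5/27})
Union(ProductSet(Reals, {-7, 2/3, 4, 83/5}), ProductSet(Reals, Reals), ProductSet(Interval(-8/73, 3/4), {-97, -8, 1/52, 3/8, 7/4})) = ProductSet(Reals, Reals)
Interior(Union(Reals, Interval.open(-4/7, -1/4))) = Interval(-oo, oo)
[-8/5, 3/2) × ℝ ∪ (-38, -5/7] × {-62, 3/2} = ([-8/5, 3/2) × ℝ) ∪ ((-38, -5/7] × {-62, 3/2})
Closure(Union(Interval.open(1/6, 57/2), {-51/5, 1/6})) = Union({-51/5}, Interval(1/6, 57/2))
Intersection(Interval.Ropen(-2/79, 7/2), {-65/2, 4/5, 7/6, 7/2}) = {4/5, 7/6}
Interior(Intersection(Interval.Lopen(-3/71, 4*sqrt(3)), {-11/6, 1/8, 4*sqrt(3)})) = EmptySet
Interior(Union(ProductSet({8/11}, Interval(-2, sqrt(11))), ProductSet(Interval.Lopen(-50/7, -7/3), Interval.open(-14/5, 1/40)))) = ProductSet(Interval.open(-50/7, -7/3), Interval.open(-14/5, 1/40))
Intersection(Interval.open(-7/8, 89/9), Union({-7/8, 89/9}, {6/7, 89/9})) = {6/7}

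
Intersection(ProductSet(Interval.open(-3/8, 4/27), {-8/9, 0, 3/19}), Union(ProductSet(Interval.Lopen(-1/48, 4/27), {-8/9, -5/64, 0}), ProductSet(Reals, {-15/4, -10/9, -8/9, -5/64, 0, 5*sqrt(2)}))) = ProductSet(Interval.open(-3/8, 4/27), {-8/9, 0})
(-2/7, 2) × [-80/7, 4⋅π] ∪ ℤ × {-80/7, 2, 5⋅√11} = (ℤ × {-80/7, 2, 5⋅√11}) ∪ ((-2/7, 2) × [-80/7, 4⋅π])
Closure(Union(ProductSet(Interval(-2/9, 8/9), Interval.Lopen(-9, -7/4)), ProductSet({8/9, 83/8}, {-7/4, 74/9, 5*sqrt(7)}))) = Union(ProductSet({8/9, 83/8}, {-7/4, 74/9, 5*sqrt(7)}), ProductSet(Interval(-2/9, 8/9), Interval(-9, -7/4)))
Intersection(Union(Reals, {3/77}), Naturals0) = Naturals0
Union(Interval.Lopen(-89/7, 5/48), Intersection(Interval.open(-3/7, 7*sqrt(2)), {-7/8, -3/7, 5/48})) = Interval.Lopen(-89/7, 5/48)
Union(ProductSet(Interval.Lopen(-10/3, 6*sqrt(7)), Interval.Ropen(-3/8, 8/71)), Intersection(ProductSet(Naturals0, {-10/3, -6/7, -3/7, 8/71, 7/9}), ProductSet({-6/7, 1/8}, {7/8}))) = ProductSet(Interval.Lopen(-10/3, 6*sqrt(7)), Interval.Ropen(-3/8, 8/71))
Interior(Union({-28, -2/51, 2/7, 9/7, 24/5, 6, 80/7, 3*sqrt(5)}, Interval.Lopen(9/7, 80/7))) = Interval.open(9/7, 80/7)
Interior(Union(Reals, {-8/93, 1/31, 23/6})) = Reals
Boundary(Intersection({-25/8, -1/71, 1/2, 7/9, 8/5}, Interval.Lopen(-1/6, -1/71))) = {-1/71}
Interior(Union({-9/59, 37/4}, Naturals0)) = EmptySet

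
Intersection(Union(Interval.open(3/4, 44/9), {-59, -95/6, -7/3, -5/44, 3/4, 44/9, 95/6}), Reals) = Union({-59, -95/6, -7/3, -5/44, 95/6}, Interval(3/4, 44/9))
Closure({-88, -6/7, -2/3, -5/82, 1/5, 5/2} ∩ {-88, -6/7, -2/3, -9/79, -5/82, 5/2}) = {-88, -6/7, -2/3, -5/82, 5/2}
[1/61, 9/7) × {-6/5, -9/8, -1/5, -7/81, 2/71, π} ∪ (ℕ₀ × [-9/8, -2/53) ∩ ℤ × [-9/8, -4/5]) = (ℕ₀ × [-9/8, -4/5]) ∪ ([1/61, 9/7) × {-6/5, -9/8, -1/5, -7/81, 2/71, π})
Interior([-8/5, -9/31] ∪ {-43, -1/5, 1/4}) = (-8/5, -9/31)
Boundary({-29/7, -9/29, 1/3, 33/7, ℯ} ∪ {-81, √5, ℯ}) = {-81, -29/7, -9/29, 1/3, 33/7, √5, ℯ}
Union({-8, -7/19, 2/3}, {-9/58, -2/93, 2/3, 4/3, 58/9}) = {-8, -7/19, -9/58, -2/93, 2/3, 4/3, 58/9}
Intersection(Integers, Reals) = Integers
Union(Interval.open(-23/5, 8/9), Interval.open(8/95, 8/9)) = Interval.open(-23/5, 8/9)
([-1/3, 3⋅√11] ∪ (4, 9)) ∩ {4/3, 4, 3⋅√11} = {4/3, 4, 3⋅√11}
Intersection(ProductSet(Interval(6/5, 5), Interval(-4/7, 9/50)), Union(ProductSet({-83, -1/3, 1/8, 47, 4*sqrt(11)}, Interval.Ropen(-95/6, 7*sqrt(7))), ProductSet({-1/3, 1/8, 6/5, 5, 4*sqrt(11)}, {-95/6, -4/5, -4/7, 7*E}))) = ProductSet({6/5, 5}, {-4/7})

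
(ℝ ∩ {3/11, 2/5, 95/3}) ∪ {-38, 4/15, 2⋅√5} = {-38, 4/15, 3/11, 2/5, 95/3, 2⋅√5}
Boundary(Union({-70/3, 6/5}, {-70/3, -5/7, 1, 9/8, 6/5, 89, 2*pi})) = {-70/3, -5/7, 1, 9/8, 6/5, 89, 2*pi}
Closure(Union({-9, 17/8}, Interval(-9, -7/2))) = Union({17/8}, Interval(-9, -7/2))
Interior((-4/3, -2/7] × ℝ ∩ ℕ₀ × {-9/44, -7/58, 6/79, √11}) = ∅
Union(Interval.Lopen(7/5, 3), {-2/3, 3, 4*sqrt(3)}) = Union({-2/3, 4*sqrt(3)}, Interval.Lopen(7/5, 3))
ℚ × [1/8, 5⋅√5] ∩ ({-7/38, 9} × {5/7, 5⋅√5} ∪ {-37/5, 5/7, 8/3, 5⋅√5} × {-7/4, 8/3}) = ({-37/5, 5/7, 8/3} × {8/3}) ∪ ({-7/38, 9} × {5/7, 5⋅√5})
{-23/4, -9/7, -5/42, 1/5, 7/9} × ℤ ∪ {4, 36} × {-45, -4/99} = ({4, 36} × {-45, -4/99}) ∪ ({-23/4, -9/7, -5/42, 1/5, 7/9} × ℤ)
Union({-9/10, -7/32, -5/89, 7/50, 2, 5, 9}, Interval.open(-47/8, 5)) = Union({9}, Interval.Lopen(-47/8, 5))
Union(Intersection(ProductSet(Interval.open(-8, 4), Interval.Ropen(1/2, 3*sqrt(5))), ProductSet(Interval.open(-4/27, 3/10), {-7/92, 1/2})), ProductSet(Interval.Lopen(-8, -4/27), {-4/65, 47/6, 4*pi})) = Union(ProductSet(Interval.Lopen(-8, -4/27), {-4/65, 47/6, 4*pi}), ProductSet(Interval.open(-4/27, 3/10), {1/2}))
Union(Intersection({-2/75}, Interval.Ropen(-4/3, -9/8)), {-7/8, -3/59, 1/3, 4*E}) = {-7/8, -3/59, 1/3, 4*E}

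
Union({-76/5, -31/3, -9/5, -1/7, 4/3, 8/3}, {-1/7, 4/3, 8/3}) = {-76/5, -31/3, -9/5, -1/7, 4/3, 8/3}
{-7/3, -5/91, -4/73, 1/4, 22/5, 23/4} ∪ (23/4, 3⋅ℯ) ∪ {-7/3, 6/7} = {-7/3, -5/91, -4/73, 1/4, 6/7, 22/5} ∪ [23/4, 3⋅ℯ)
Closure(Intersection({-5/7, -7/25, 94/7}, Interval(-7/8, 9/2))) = {-5/7, -7/25}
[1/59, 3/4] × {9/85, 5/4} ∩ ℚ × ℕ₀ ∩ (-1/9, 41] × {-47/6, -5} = ∅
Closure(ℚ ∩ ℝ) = ℝ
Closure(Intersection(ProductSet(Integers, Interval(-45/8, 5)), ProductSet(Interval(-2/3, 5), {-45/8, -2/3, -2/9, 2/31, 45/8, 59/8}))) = ProductSet(Range(0, 6, 1), {-45/8, -2/3, -2/9, 2/31})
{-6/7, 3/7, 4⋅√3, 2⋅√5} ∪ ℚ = ℚ ∪ {4⋅√3, 2⋅√5}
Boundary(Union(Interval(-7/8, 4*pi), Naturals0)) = Union(Complement(Naturals0, Interval.open(-7/8, 4*pi)), {-7/8, 4*pi})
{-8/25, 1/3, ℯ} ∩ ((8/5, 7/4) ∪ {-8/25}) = {-8/25}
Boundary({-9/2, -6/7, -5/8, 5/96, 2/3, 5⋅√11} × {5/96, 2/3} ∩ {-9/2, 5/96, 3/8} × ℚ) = {-9/2, 5/96} × {5/96, 2/3}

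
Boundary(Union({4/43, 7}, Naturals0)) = Union({4/43}, Naturals0)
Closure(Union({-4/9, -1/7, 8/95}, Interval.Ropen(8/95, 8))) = Union({-4/9, -1/7}, Interval(8/95, 8))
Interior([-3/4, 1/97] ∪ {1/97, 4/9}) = (-3/4, 1/97)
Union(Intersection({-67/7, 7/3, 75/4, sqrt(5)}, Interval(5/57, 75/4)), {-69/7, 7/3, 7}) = {-69/7, 7/3, 7, 75/4, sqrt(5)}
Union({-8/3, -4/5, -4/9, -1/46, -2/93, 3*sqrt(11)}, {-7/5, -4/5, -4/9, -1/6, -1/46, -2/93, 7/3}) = {-8/3, -7/5, -4/5, -4/9, -1/6, -1/46, -2/93, 7/3, 3*sqrt(11)}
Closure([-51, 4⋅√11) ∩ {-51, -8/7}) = {-51, -8/7}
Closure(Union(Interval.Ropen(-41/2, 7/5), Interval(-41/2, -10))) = Interval(-41/2, 7/5)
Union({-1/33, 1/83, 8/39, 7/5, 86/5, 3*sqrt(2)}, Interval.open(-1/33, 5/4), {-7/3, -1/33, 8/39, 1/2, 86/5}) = Union({-7/3, 7/5, 86/5, 3*sqrt(2)}, Interval.Ropen(-1/33, 5/4))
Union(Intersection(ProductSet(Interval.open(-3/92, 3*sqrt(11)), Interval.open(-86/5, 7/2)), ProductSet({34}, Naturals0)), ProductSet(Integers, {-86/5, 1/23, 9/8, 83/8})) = ProductSet(Integers, {-86/5, 1/23, 9/8, 83/8})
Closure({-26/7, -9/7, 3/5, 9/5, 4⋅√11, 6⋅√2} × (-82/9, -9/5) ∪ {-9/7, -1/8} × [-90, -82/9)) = ({-9/7, -1/8} × [-90, -82/9]) ∪ ({-26/7, -9/7, 3/5, 9/5, 4⋅√11, 6⋅√2} × [-82/9, -9/5])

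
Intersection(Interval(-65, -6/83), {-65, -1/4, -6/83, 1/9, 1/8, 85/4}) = {-65, -1/4, -6/83}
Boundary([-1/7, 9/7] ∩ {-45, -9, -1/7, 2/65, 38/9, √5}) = {-1/7, 2/65}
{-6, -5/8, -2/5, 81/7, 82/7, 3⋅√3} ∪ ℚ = ℚ ∪ {3⋅√3}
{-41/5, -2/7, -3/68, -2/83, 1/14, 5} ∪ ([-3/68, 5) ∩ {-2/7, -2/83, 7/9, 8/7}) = {-41/5, -2/7, -3/68, -2/83, 1/14, 7/9, 8/7, 5}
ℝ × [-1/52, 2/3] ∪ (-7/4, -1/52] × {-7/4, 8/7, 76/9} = (ℝ × [-1/52, 2/3]) ∪ ((-7/4, -1/52] × {-7/4, 8/7, 76/9})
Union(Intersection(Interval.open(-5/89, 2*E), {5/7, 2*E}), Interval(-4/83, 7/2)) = Interval(-4/83, 7/2)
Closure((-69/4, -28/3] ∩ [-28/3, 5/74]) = {-28/3}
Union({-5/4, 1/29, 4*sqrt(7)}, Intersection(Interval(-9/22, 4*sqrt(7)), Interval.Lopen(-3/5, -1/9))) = Union({-5/4, 1/29, 4*sqrt(7)}, Interval(-9/22, -1/9))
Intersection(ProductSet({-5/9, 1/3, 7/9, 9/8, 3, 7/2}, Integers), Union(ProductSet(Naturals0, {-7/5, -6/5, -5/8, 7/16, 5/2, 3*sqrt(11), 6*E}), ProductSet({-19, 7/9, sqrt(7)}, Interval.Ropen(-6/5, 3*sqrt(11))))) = ProductSet({7/9}, Range(-1, 10, 1))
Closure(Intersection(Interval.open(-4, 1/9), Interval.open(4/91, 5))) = Interval(4/91, 1/9)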